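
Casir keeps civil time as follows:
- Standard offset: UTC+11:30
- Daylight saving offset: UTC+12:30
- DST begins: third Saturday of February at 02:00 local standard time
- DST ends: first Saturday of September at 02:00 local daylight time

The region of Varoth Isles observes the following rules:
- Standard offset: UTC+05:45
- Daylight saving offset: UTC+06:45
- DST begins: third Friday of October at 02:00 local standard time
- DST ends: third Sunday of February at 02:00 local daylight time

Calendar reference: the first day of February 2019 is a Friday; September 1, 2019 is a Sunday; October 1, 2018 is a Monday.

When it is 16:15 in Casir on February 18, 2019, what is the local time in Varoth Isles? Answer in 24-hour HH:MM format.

09:30

1 February 2019 is a Friday, so the first Saturday is February 2 and the third is February 16.
1 September 2019 is a Sunday, so the first Saturday is September 7.
February 18, 2019 lies within the daylight-saving period (16 February – 7 September), so Casir is on daylight time, UTC+12:30.
16:15 Casir − 12h30m = 03:45 UTC.
1 October 2018 is a Monday, so the first Friday is October 5 and the third is October 19.
1 February 2019 is a Friday, so the first Sunday is February 3 and the third is February 17.
At the standard offset (UTC+05:45), 03:45 UTC + 5h45m = 09:30 Varoth Isles standard time.
Daylight saving runs 19 October 2018 – 17 February 2019; the standard-time date in Varoth Isles, February 18, 2019, is outside that window, so Varoth Isles is on standard time at UTC+05:45.
03:45 UTC + 5h45m = 09:30 Varoth Isles.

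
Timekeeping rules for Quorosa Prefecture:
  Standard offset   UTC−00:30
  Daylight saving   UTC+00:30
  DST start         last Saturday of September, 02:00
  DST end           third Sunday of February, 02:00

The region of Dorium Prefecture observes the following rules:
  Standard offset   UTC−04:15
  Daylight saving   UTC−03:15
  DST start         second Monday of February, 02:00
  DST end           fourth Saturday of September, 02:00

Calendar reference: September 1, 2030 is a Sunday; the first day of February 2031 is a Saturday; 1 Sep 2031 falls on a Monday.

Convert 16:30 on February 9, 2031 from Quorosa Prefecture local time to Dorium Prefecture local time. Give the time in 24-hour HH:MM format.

1 September 2030 is a Sunday, so Saturdays fall on 7, 14, 21, 28; the last is September 28.
1 February 2031 is a Saturday, so the first Sunday is February 2 and the third is February 16.
Daylight saving runs 28 September 2030 – 16 February 2031; February 9, 2031 is inside that window, so Quorosa Prefecture is at UTC+00:30.
16:30 Quorosa Prefecture − 0h30m = 16:00 UTC.
1 February 2031 is a Saturday, so the first Monday is February 3 and the second is February 10.
1 September 2031 is a Monday, so the first Saturday is September 6 and the fourth is September 27.
At the standard offset (UTC−04:15), 16:00 UTC − 4h15m = 11:45 Dorium Prefecture standard time.
The standard-time date in Dorium Prefecture, February 9, 2031, does not fall between 10 February and 27 September, so daylight saving is not in effect and Dorium Prefecture is at UTC−04:15.
16:00 UTC − 4h15m = 11:45 Dorium Prefecture.

11:45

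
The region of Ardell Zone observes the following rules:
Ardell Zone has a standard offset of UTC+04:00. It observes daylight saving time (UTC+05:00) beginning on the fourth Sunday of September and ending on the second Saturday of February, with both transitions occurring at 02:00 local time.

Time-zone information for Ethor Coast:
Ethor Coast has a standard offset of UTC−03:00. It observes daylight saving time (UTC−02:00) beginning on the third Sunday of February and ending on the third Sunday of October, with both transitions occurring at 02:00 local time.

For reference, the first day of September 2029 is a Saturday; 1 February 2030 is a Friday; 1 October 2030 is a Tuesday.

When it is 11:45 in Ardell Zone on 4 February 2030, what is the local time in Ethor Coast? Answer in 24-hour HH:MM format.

1 September 2029 is a Saturday, so the first Sunday is September 2 and the fourth is September 23.
1 February 2030 is a Friday, so the first Saturday is February 2 and the second is February 9.
4 February 2030 lies within the daylight-saving period (23 September 2029 – 9 February 2030), so Ardell Zone is on daylight time, UTC+05:00.
11:45 Ardell Zone − 5h = 06:45 UTC.
1 February 2030 is a Friday, so the first Sunday is February 3 and the third is February 17.
1 October 2030 is a Tuesday, so the first Sunday is October 6 and the third is October 20.
At the standard offset (UTC−03:00), 06:45 UTC − 3h = 03:45 Ethor Coast standard time.
Daylight saving runs 17 February – 20 October; the standard-time date in Ethor Coast, 4 February 2030, is outside that window, so Ethor Coast is on standard time at UTC−03:00.
06:45 UTC − 3h = 03:45 Ethor Coast.

03:45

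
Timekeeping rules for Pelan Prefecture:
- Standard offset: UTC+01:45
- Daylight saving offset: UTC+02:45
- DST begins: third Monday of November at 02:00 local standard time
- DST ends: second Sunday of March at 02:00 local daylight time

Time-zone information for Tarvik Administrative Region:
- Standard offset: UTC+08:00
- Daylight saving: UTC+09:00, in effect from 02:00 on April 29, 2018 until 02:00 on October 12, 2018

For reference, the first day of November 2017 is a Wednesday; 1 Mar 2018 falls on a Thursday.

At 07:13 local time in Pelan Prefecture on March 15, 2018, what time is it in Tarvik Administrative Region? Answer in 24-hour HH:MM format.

1 November 2017 is a Wednesday, so the first Monday is November 6 and the third is November 20.
1 March 2018 is a Thursday, so the first Sunday is March 4 and the second is March 11.
March 15, 2018 does not fall between 20 November 2017 and 11 March 2018, so daylight saving is not in effect and Pelan Prefecture is at UTC+01:45.
07:13 Pelan Prefecture − 1h45m = 05:28 UTC.
At the standard offset (UTC+08:00), 05:28 UTC + 8h = 13:28 Tarvik Administrative Region standard time.
The standard-time date in Tarvik Administrative Region, March 15, 2018, does not fall between 29 April and 12 October, so daylight saving is not in effect and Tarvik Administrative Region is at UTC+08:00.
05:28 UTC + 8h = 13:28 Tarvik Administrative Region.

13:28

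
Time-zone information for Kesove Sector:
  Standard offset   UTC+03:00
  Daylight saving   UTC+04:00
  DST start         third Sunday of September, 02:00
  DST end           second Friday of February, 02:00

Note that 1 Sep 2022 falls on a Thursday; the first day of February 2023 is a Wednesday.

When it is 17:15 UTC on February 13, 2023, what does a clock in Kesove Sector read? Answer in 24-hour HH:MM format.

20:15

1 September 2022 is a Thursday, so the first Sunday is September 4 and the third is September 18.
1 February 2023 is a Wednesday, so the first Friday is February 3 and the second is February 10.
At the standard offset (UTC+03:00), 17:15 UTC + 3h = 20:15 Kesove Sector standard time.
The standard-time date in Kesove Sector, February 13, 2023, does not fall between 18 September 2022 and 10 February 2023, so daylight saving is not in effect and Kesove Sector is at UTC+03:00.
17:15 UTC + 3h = 20:15 local.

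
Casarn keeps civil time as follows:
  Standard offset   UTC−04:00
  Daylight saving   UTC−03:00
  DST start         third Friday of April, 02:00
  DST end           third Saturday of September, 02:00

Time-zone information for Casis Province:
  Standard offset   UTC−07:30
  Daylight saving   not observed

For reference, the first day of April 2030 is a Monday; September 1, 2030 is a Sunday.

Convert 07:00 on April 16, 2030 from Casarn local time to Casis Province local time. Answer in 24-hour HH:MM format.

1 April 2030 is a Monday, so the first Friday is April 5 and the third is April 19.
1 September 2030 is a Sunday, so the first Saturday is September 7 and the third is September 21.
April 16, 2030 is outside the daylight-saving period (19 April – 21 September), so Casarn is on standard time, UTC−04:00.
07:00 Casarn + 4h = 11:00 UTC.
Casis Province has no daylight saving, so its offset is UTC−07:30 year-round.
11:00 UTC − 7h30m = 03:30 Casis Province.

03:30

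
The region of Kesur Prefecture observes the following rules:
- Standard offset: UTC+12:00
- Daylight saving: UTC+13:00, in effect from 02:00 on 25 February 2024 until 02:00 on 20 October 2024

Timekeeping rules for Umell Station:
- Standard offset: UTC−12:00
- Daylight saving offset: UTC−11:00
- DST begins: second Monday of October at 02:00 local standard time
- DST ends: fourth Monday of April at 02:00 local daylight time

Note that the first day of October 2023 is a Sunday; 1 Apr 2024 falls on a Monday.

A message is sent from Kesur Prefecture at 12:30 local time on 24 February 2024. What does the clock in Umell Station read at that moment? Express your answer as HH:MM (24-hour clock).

13:30

24 February 2024 does not fall between 25 February and 20 October, so daylight saving is not in effect and Kesur Prefecture is at UTC+12:00.
12:30 Kesur Prefecture − 12h = 00:30 UTC.
1 October 2023 is a Sunday, so the first Monday is October 2 and the second is October 9.
1 April 2024 is a Monday, so the first Monday is April 1 and the fourth is April 22.
At the standard offset (UTC−12:00), 00:30 UTC − 12h = 12:30 Umell Station standard time (rolling into the previous day, 23 February 2024).
Daylight saving runs 9 October 2023 – 22 April 2024; the standard-time date in Umell Station, 23 February 2024, is inside that window, so Umell Station is at UTC−11:00.
00:30 UTC − 11h = 13:30 Umell Station (rolling into the previous day, 23 February 2024).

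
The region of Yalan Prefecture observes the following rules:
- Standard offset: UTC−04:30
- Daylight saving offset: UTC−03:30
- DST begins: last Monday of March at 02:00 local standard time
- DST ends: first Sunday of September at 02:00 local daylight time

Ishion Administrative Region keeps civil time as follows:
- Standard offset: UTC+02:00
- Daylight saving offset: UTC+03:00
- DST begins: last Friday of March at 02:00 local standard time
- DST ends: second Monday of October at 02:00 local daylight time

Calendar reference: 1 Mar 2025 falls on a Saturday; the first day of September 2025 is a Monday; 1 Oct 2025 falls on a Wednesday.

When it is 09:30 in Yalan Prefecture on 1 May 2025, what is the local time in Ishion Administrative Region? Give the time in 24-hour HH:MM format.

16:00

1 March 2025 is a Saturday, so Mondays fall on 3, 10, 17, 24, 31; the last is March 31.
1 September 2025 is a Monday, so the first Sunday is September 7.
Daylight saving runs 31 March – 7 September; 1 May 2025 is inside that window, so Yalan Prefecture is at UTC−03:30.
09:30 Yalan Prefecture + 3h30m = 13:00 UTC.
1 March 2025 is a Saturday, so Fridays fall on 7, 14, 21, 28; the last is March 28.
1 October 2025 is a Wednesday, so the first Monday is October 6 and the second is October 13.
At the standard offset (UTC+02:00), 13:00 UTC + 2h = 15:00 Ishion Administrative Region standard time.
The standard-time date in Ishion Administrative Region, 1 May 2025, falls between 28 March and 13 October, so daylight saving is in effect and Ishion Administrative Region is at UTC+03:00.
13:00 UTC + 3h = 16:00 Ishion Administrative Region.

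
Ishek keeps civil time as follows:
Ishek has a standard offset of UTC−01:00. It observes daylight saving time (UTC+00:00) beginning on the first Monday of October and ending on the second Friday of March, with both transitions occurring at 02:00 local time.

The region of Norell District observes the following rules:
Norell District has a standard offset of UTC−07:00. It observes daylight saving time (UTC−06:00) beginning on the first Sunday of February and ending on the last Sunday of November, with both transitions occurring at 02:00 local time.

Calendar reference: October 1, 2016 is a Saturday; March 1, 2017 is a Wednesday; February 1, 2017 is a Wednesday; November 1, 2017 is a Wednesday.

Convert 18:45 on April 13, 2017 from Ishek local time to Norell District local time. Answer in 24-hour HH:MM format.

1 October 2016 is a Saturday, so the first Monday is October 3.
1 March 2017 is a Wednesday, so the first Friday is March 3 and the second is March 10.
April 13, 2017 does not fall between 3 October 2016 and 10 March 2017, so daylight saving is not in effect and Ishek is at UTC−01:00.
18:45 Ishek + 1h = 19:45 UTC.
1 February 2017 is a Wednesday, so the first Sunday is February 5.
1 November 2017 is a Wednesday, so Sundays fall on 5, 12, 19, 26; the last is November 26.
At the standard offset (UTC−07:00), 19:45 UTC − 7h = 12:45 Norell District standard time.
Daylight saving runs 5 February – 26 November; the standard-time date in Norell District, April 13, 2017, is inside that window, so Norell District is at UTC−06:00.
19:45 UTC − 6h = 13:45 Norell District.

13:45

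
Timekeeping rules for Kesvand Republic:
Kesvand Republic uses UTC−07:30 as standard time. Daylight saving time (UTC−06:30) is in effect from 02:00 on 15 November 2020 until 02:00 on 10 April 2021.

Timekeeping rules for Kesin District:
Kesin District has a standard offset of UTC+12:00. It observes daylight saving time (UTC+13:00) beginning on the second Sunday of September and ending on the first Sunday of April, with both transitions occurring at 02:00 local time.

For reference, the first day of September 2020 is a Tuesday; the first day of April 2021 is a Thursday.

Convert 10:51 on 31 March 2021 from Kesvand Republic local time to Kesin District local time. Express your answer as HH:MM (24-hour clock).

Daylight saving runs 15 November 2020 – 10 April 2021; 31 March 2021 is inside that window, so Kesvand Republic is at UTC−06:30.
10:51 Kesvand Republic + 6h30m = 17:21 UTC.
1 September 2020 is a Tuesday, so the first Sunday is September 6 and the second is September 13.
1 April 2021 is a Thursday, so the first Sunday is April 4.
At the standard offset (UTC+12:00), 17:21 UTC + 12h = 05:21 Kesin District standard time (rolling into the next day, 1 April 2021).
The standard-time date in Kesin District, 1 April 2021, falls between 13 September 2020 and 4 April 2021, so daylight saving is in effect and Kesin District is at UTC+13:00.
17:21 UTC + 13h = 06:21 Kesin District (rolling into the next day, 1 April 2021).

06:21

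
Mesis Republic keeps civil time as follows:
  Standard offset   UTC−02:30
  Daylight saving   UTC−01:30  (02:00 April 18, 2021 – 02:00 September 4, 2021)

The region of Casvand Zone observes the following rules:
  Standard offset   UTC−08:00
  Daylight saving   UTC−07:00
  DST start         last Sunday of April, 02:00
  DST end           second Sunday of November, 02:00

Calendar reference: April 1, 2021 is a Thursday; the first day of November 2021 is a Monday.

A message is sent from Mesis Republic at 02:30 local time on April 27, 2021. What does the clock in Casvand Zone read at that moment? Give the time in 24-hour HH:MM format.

21:00

Daylight saving runs 18 April – 4 September; April 27, 2021 is inside that window, so Mesis Republic is at UTC−01:30.
02:30 Mesis Republic + 1h30m = 04:00 UTC.
1 April 2021 is a Thursday, so Sundays fall on 4, 11, 18, 25; the last is April 25.
1 November 2021 is a Monday, so the first Sunday is November 7 and the second is November 14.
At the standard offset (UTC−08:00), 04:00 UTC − 8h = 20:00 Casvand Zone standard time (rolling into the previous day, 26 April 2021).
Daylight saving runs 25 April – 14 November; the standard-time date in Casvand Zone, April 26, 2021, is inside that window, so Casvand Zone is at UTC−07:00.
04:00 UTC − 7h = 21:00 Casvand Zone (rolling into the previous day, 26 April 2021).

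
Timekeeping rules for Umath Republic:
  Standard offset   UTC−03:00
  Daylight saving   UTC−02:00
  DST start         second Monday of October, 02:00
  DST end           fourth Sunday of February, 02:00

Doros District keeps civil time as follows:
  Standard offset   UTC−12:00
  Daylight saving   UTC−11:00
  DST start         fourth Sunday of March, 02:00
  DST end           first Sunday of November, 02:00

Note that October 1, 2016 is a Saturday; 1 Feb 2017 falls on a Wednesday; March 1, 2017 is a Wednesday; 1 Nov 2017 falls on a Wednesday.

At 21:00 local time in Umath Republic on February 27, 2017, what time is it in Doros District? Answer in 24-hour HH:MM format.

12:00

1 October 2016 is a Saturday, so the first Monday is October 3 and the second is October 10.
1 February 2017 is a Wednesday, so the first Sunday is February 5 and the fourth is February 26.
February 27, 2017 is outside the daylight-saving period (10 October 2016 – 26 February 2017), so Umath Republic is on standard time, UTC−03:00.
21:00 Umath Republic + 3h = 00:00 UTC (rolling into the next day, 28 February 2017).
1 March 2017 is a Wednesday, so the first Sunday is March 5 and the fourth is March 26.
1 November 2017 is a Wednesday, so the first Sunday is November 5.
At the standard offset (UTC−12:00), 00:00 UTC − 12h = 12:00 Doros District standard time (rolling into the previous day, 27 February 2017).
The standard-time date in Doros District, February 27, 2017, does not fall between 26 March and 5 November, so daylight saving is not in effect and Doros District is at UTC−12:00.
00:00 UTC − 12h = 12:00 Doros District (rolling into the previous day, 27 February 2017).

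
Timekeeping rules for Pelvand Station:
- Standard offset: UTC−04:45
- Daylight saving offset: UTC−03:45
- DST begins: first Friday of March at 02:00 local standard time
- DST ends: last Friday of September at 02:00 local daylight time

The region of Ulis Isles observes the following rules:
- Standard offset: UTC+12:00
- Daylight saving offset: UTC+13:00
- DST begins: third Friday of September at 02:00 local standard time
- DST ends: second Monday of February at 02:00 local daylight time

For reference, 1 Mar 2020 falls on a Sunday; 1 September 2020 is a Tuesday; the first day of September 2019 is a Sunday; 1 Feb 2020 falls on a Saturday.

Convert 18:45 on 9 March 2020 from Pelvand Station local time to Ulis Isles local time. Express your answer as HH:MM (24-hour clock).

10:30

1 March 2020 is a Sunday, so the first Friday is March 6.
1 September 2020 is a Tuesday, so Fridays fall on 4, 11, 18, 25; the last is September 25.
9 March 2020 lies within the daylight-saving period (6 March – 25 September), so Pelvand Station is on daylight time, UTC−03:45.
18:45 Pelvand Station + 3h45m = 22:30 UTC.
1 September 2019 is a Sunday, so the first Friday is September 6 and the third is September 20.
1 February 2020 is a Saturday, so the first Monday is February 3 and the second is February 10.
At the standard offset (UTC+12:00), 22:30 UTC + 12h = 10:30 Ulis Isles standard time (rolling into the next day, 10 March 2020).
Daylight saving runs 20 September 2019 – 10 February 2020; the standard-time date in Ulis Isles, 10 March 2020, is outside that window, so Ulis Isles is on standard time at UTC+12:00.
22:30 UTC + 12h = 10:30 Ulis Isles (rolling into the next day, 10 March 2020).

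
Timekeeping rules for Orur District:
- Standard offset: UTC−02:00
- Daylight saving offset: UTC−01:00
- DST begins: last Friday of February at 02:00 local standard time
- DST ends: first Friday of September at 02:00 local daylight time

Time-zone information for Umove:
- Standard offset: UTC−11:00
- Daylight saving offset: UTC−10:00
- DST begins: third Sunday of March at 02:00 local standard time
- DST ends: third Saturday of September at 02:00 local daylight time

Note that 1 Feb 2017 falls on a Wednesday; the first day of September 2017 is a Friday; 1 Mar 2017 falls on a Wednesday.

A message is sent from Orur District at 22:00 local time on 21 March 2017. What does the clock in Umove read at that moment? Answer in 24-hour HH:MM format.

1 February 2017 is a Wednesday, so Fridays fall on 3, 10, 17, 24; the last is February 24.
1 September 2017 is a Friday, so the first Friday is September 1.
21 March 2017 falls between 24 February and 1 September, so daylight saving is in effect and Orur District is at UTC−01:00.
22:00 Orur District + 1h = 23:00 UTC.
1 March 2017 is a Wednesday, so the first Sunday is March 5 and the third is March 19.
1 September 2017 is a Friday, so the first Saturday is September 2 and the third is September 16.
At the standard offset (UTC−11:00), 23:00 UTC − 11h = 12:00 Umove standard time.
Daylight saving runs 19 March – 16 September; the standard-time date in Umove, 21 March 2017, is inside that window, so Umove is at UTC−10:00.
23:00 UTC − 10h = 13:00 Umove.

13:00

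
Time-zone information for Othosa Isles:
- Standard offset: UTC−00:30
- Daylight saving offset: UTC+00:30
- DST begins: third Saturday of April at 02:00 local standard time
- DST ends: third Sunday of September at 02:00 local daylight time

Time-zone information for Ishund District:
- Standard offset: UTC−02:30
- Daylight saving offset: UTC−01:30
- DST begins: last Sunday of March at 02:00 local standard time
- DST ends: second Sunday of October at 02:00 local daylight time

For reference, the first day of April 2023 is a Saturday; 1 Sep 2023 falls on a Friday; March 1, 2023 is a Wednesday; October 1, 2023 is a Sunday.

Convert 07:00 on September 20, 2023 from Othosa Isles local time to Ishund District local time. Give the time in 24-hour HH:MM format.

1 April 2023 is a Saturday, so the first Saturday is April 1 and the third is April 15.
1 September 2023 is a Friday, so the first Sunday is September 3 and the third is September 17.
Daylight saving runs 15 April – 17 September; September 20, 2023 is outside that window, so Othosa Isles is on standard time at UTC−00:30.
07:00 Othosa Isles + 0h30m = 07:30 UTC.
1 March 2023 is a Wednesday, so Sundays fall on 5, 12, 19, 26; the last is March 26.
1 October 2023 is a Sunday, so the first Sunday is October 1 and the second is October 8.
At the standard offset (UTC−02:30), 07:30 UTC − 2h30m = 05:00 Ishund District standard time.
Daylight saving runs 26 March – 8 October; the standard-time date in Ishund District, September 20, 2023, is inside that window, so Ishund District is at UTC−01:30.
07:30 UTC − 1h30m = 06:00 Ishund District.

06:00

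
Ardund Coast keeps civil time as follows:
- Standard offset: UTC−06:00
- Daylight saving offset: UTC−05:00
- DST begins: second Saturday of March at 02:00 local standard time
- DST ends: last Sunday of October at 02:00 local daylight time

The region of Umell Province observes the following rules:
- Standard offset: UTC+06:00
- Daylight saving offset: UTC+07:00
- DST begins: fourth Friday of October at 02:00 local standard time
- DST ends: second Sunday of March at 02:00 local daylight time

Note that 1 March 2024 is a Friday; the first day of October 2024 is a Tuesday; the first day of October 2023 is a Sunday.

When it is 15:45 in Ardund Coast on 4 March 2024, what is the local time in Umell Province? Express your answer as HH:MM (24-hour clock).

1 March 2024 is a Friday, so the first Saturday is March 2 and the second is March 9.
1 October 2024 is a Tuesday, so Sundays fall on 6, 13, 20, 27; the last is October 27.
4 March 2024 does not fall between 9 March and 27 October, so daylight saving is not in effect and Ardund Coast is at UTC−06:00.
15:45 Ardund Coast + 6h = 21:45 UTC.
1 October 2023 is a Sunday, so the first Friday is October 6 and the fourth is October 27.
1 March 2024 is a Friday, so the first Sunday is March 3 and the second is March 10.
At the standard offset (UTC+06:00), 21:45 UTC + 6h = 03:45 Umell Province standard time (rolling into the next day, 5 March 2024).
The standard-time date in Umell Province, 5 March 2024, lies within the daylight-saving period (27 October 2023 – 10 March 2024), so Umell Province is on daylight time, UTC+07:00.
21:45 UTC + 7h = 04:45 Umell Province (rolling into the next day, 5 March 2024).

04:45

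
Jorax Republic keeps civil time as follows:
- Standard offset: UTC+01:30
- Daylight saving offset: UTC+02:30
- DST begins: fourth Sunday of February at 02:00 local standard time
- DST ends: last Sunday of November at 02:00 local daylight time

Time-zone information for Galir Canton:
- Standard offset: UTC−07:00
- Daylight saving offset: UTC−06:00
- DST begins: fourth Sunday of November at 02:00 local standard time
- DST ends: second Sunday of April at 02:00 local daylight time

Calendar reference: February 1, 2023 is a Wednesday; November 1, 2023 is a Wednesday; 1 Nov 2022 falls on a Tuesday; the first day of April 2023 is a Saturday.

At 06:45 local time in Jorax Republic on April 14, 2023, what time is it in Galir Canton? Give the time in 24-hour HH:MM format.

21:15

1 February 2023 is a Wednesday, so the first Sunday is February 5 and the fourth is February 26.
1 November 2023 is a Wednesday, so Sundays fall on 5, 12, 19, 26; the last is November 26.
April 14, 2023 falls between 26 February and 26 November, so daylight saving is in effect and Jorax Republic is at UTC+02:30.
06:45 Jorax Republic − 2h30m = 04:15 UTC.
1 November 2022 is a Tuesday, so the first Sunday is November 6 and the fourth is November 27.
1 April 2023 is a Saturday, so the first Sunday is April 2 and the second is April 9.
At the standard offset (UTC−07:00), 04:15 UTC − 7h = 21:15 Galir Canton standard time (rolling into the previous day, 13 April 2023).
The standard-time date in Galir Canton, April 13, 2023, is outside the daylight-saving period (27 November 2022 – 9 April 2023), so Galir Canton is on standard time, UTC−07:00.
04:15 UTC − 7h = 21:15 Galir Canton (rolling into the previous day, 13 April 2023).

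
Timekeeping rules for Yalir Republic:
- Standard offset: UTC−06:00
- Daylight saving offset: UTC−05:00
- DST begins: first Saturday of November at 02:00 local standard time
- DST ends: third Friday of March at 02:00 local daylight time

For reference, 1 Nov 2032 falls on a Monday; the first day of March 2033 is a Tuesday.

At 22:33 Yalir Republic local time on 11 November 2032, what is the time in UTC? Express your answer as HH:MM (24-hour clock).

1 November 2032 is a Monday, so the first Saturday is November 6.
1 March 2033 is a Tuesday, so the first Friday is March 4 and the third is March 18.
11 November 2032 falls between 6 November 2032 and 18 March 2033, so daylight saving is in effect and Yalir Republic is at UTC−05:00.
22:33 local + 5h = 03:33 UTC (rolling into the next day, 12 November 2032).

03:33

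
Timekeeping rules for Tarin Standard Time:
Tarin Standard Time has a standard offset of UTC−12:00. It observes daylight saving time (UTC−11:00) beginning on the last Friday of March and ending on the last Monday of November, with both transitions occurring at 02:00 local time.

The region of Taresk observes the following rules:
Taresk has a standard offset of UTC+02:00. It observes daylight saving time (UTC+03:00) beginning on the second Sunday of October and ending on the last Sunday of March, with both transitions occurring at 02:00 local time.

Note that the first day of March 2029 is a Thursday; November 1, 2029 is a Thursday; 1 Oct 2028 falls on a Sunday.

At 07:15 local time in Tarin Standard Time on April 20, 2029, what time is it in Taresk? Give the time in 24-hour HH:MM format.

20:15

1 March 2029 is a Thursday, so Fridays fall on 2, 9, 16, 23, 30; the last is March 30.
1 November 2029 is a Thursday, so Mondays fall on 5, 12, 19, 26; the last is November 26.
April 20, 2029 lies within the daylight-saving period (30 March – 26 November), so Tarin Standard Time is on daylight time, UTC−11:00.
07:15 Tarin Standard Time + 11h = 18:15 UTC.
1 October 2028 is a Sunday, so the first Sunday is October 1 and the second is October 8.
1 March 2029 is a Thursday, so Sundays fall on 4, 11, 18, 25; the last is March 25.
At the standard offset (UTC+02:00), 18:15 UTC + 2h = 20:15 Taresk standard time.
The standard-time date in Taresk, April 20, 2029, does not fall between 8 October 2028 and 25 March 2029, so daylight saving is not in effect and Taresk is at UTC+02:00.
18:15 UTC + 2h = 20:15 Taresk.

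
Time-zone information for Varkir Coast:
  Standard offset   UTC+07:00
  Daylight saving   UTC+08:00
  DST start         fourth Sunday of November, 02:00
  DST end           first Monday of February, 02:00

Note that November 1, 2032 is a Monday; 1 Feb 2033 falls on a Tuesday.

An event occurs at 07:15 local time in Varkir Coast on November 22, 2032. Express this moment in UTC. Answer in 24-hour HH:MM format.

1 November 2032 is a Monday, so the first Sunday is November 7 and the fourth is November 28.
1 February 2033 is a Tuesday, so the first Monday is February 7.
November 22, 2032 does not fall between 28 November 2032 and 7 February 2033, so daylight saving is not in effect and Varkir Coast is at UTC+07:00.
07:15 local − 7h = 00:15 UTC.

00:15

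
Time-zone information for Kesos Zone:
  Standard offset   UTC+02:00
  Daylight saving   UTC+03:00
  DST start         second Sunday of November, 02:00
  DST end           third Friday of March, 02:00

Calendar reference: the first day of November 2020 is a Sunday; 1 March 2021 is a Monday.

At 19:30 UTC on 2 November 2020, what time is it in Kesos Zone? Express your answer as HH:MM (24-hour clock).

21:30

1 November 2020 is a Sunday, so the first Sunday is November 1 and the second is November 8.
1 March 2021 is a Monday, so the first Friday is March 5 and the third is March 19.
At the standard offset (UTC+02:00), 19:30 UTC + 2h = 21:30 Kesos Zone standard time.
The standard-time date in Kesos Zone, 2 November 2020, is outside the daylight-saving period (8 November 2020 – 19 March 2021), so Kesos Zone is on standard time, UTC+02:00.
19:30 UTC + 2h = 21:30 local.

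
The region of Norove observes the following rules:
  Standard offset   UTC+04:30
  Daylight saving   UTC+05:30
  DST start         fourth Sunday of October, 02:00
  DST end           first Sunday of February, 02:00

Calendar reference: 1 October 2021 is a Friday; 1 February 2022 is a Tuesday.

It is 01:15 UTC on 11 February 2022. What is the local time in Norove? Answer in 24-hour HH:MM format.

1 October 2021 is a Friday, so the first Sunday is October 3 and the fourth is October 24.
1 February 2022 is a Tuesday, so the first Sunday is February 6.
At the standard offset (UTC+04:30), 01:15 UTC + 4h30m = 05:45 Norove standard time.
The standard-time date in Norove, 11 February 2022, does not fall between 24 October 2021 and 6 February 2022, so daylight saving is not in effect and Norove is at UTC+04:30.
01:15 UTC + 4h30m = 05:45 local.

05:45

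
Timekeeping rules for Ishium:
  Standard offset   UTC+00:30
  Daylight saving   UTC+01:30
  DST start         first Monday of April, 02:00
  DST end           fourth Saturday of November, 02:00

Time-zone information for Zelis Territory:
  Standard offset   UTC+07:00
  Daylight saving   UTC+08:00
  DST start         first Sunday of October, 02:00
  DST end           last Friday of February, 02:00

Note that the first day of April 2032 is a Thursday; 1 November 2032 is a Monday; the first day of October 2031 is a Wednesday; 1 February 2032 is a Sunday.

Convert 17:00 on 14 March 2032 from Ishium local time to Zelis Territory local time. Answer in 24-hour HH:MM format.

23:30

1 April 2032 is a Thursday, so the first Monday is April 5.
1 November 2032 is a Monday, so the first Saturday is November 6 and the fourth is November 27.
14 March 2032 is outside the daylight-saving period (5 April – 27 November), so Ishium is on standard time, UTC+00:30.
17:00 Ishium − 0h30m = 16:30 UTC.
1 October 2031 is a Wednesday, so the first Sunday is October 5.
1 February 2032 is a Sunday, so Fridays fall on 6, 13, 20, 27; the last is February 27.
At the standard offset (UTC+07:00), 16:30 UTC + 7h = 23:30 Zelis Territory standard time.
Daylight saving runs 5 October 2031 – 27 February 2032; the standard-time date in Zelis Territory, 14 March 2032, is outside that window, so Zelis Territory is on standard time at UTC+07:00.
16:30 UTC + 7h = 23:30 Zelis Territory.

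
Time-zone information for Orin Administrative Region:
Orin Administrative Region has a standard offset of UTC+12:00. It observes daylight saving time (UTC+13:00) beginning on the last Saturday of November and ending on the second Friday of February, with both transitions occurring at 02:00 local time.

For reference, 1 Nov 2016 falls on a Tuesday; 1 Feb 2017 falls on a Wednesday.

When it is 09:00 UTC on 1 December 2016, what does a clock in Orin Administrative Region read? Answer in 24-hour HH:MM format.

1 November 2016 is a Tuesday, so Saturdays fall on 5, 12, 19, 26; the last is November 26.
1 February 2017 is a Wednesday, so the first Friday is February 3 and the second is February 10.
At the standard offset (UTC+12:00), 09:00 UTC + 12h = 21:00 Orin Administrative Region standard time.
The standard-time date in Orin Administrative Region, 1 December 2016, falls between 26 November 2016 and 10 February 2017, so daylight saving is in effect and Orin Administrative Region is at UTC+13:00.
09:00 UTC + 13h = 22:00 local.

22:00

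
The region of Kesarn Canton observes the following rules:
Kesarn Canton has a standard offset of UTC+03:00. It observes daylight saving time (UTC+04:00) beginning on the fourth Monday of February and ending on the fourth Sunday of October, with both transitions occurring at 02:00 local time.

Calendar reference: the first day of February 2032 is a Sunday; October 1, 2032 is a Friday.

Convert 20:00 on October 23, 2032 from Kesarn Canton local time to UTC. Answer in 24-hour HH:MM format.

16:00

1 February 2032 is a Sunday, so the first Monday is February 2 and the fourth is February 23.
1 October 2032 is a Friday, so the first Sunday is October 3 and the fourth is October 24.
October 23, 2032 lies within the daylight-saving period (23 February – 24 October), so Kesarn Canton is on daylight time, UTC+04:00.
20:00 local − 4h = 16:00 UTC.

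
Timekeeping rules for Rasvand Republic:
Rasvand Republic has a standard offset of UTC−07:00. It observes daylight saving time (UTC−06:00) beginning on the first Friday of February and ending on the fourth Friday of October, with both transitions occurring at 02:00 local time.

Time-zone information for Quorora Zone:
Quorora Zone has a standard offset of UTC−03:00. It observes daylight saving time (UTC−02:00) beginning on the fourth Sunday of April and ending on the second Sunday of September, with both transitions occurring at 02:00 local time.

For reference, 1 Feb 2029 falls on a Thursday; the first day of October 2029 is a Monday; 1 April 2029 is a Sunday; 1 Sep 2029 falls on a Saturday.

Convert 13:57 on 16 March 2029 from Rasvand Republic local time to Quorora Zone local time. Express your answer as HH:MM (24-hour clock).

1 February 2029 is a Thursday, so the first Friday is February 2.
1 October 2029 is a Monday, so the first Friday is October 5 and the fourth is October 26.
Daylight saving runs 2 February – 26 October; 16 March 2029 is inside that window, so Rasvand Republic is at UTC−06:00.
13:57 Rasvand Republic + 6h = 19:57 UTC.
1 April 2029 is a Sunday, so the first Sunday is April 1 and the fourth is April 22.
1 September 2029 is a Saturday, so the first Sunday is September 2 and the second is September 9.
At the standard offset (UTC−03:00), 19:57 UTC − 3h = 16:57 Quorora Zone standard time.
Daylight saving runs 22 April – 9 September; the standard-time date in Quorora Zone, 16 March 2029, is outside that window, so Quorora Zone is on standard time at UTC−03:00.
19:57 UTC − 3h = 16:57 Quorora Zone.

16:57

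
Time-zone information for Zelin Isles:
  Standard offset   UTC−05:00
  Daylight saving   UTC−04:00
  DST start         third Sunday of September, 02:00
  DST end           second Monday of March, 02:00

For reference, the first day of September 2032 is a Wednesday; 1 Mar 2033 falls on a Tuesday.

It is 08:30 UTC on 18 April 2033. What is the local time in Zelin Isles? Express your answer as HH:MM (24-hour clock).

1 September 2032 is a Wednesday, so the first Sunday is September 5 and the third is September 19.
1 March 2033 is a Tuesday, so the first Monday is March 7 and the second is March 14.
At the standard offset (UTC−05:00), 08:30 UTC − 5h = 03:30 Zelin Isles standard time.
The standard-time date in Zelin Isles, 18 April 2033, does not fall between 19 September 2032 and 14 March 2033, so daylight saving is not in effect and Zelin Isles is at UTC−05:00.
08:30 UTC − 5h = 03:30 local.

03:30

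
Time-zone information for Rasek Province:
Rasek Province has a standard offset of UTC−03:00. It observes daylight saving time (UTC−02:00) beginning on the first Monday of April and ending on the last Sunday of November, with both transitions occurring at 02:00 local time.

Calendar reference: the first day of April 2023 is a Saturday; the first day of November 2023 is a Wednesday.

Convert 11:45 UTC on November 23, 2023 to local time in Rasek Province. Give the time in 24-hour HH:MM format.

09:45

1 April 2023 is a Saturday, so the first Monday is April 3.
1 November 2023 is a Wednesday, so Sundays fall on 5, 12, 19, 26; the last is November 26.
At the standard offset (UTC−03:00), 11:45 UTC − 3h = 08:45 Rasek Province standard time.
The standard-time date in Rasek Province, November 23, 2023, lies within the daylight-saving period (3 April – 26 November), so Rasek Province is on daylight time, UTC−02:00.
11:45 UTC − 2h = 09:45 local.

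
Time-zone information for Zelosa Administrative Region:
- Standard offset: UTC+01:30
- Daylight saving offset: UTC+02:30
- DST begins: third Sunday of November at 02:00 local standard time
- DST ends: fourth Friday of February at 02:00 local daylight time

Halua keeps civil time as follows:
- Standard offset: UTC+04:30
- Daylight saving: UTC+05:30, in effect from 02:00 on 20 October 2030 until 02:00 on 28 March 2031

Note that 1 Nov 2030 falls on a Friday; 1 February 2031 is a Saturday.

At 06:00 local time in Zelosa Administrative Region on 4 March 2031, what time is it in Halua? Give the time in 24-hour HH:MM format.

10:00

1 November 2030 is a Friday, so the first Sunday is November 3 and the third is November 17.
1 February 2031 is a Saturday, so the first Friday is February 7 and the fourth is February 28.
4 March 2031 does not fall between 17 November 2030 and 28 February 2031, so daylight saving is not in effect and Zelosa Administrative Region is at UTC+01:30.
06:00 Zelosa Administrative Region − 1h30m = 04:30 UTC.
At the standard offset (UTC+04:30), 04:30 UTC + 4h30m = 09:00 Halua standard time.
The standard-time date in Halua, 4 March 2031, lies within the daylight-saving period (20 October 2030 – 28 March 2031), so Halua is on daylight time, UTC+05:30.
04:30 UTC + 5h30m = 10:00 Halua.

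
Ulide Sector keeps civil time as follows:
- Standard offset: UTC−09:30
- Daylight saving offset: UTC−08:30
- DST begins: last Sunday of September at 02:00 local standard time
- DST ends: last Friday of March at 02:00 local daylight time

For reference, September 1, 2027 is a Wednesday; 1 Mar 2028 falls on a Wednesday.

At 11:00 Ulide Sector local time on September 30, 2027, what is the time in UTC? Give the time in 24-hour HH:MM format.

19:30

1 September 2027 is a Wednesday, so Sundays fall on 5, 12, 19, 26; the last is September 26.
1 March 2028 is a Wednesday, so Fridays fall on 3, 10, 17, 24, 31; the last is March 31.
Daylight saving runs 26 September 2027 – 31 March 2028; September 30, 2027 is inside that window, so Ulide Sector is at UTC−08:30.
11:00 local + 8h30m = 19:30 UTC.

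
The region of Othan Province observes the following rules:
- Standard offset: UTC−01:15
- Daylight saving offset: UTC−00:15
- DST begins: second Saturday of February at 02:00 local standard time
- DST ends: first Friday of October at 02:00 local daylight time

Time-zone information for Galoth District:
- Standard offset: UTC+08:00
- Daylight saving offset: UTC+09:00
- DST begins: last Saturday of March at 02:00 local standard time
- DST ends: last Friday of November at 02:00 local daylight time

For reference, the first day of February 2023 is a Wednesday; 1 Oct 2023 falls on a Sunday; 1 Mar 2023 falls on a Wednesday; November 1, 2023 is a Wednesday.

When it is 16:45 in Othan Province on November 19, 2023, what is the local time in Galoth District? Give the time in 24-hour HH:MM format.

1 February 2023 is a Wednesday, so the first Saturday is February 4 and the second is February 11.
1 October 2023 is a Sunday, so the first Friday is October 6.
November 19, 2023 is outside the daylight-saving period (11 February – 6 October), so Othan Province is on standard time, UTC−01:15.
16:45 Othan Province + 1h15m = 18:00 UTC.
1 March 2023 is a Wednesday, so Saturdays fall on 4, 11, 18, 25; the last is March 25.
1 November 2023 is a Wednesday, so Fridays fall on 3, 10, 17, 24; the last is November 24.
At the standard offset (UTC+08:00), 18:00 UTC + 8h = 02:00 Galoth District standard time (rolling into the next day, 20 November 2023).
The standard-time date in Galoth District, November 20, 2023, falls between 25 March and 24 November, so daylight saving is in effect and Galoth District is at UTC+09:00.
18:00 UTC + 9h = 03:00 Galoth District (rolling into the next day, 20 November 2023).

03:00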